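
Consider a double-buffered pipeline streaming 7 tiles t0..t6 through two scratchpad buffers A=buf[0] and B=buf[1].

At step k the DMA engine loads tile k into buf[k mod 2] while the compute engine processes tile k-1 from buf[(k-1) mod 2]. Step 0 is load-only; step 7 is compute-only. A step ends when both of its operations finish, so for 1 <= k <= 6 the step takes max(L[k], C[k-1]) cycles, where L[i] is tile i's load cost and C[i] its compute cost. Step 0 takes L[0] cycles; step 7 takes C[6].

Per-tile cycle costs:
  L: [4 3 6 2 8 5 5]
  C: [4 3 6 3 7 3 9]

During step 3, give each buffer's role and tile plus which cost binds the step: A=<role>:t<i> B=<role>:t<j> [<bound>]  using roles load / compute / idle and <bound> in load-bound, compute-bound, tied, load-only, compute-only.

step 0: L[0]=4 → dur=4, Σ=4 | A=load:t0 B=idle [load-only]
step 1: L[1]=3 C[0]=4 → dur=4, Σ=8 | A=compute:t0 B=load:t1 [compute-bound]
step 2: L[2]=6 C[1]=3 → dur=6, Σ=14 | A=load:t2 B=compute:t1 [load-bound]
step 3: L[3]=2 C[2]=6 → dur=6, Σ=20 | A=compute:t2 B=load:t3 [compute-bound]
step 4: L[4]=8 C[3]=3 → dur=8, Σ=28 | A=load:t4 B=compute:t3 [load-bound]
step 5: L[5]=5 C[4]=7 → dur=7, Σ=35 | A=compute:t4 B=load:t5 [compute-bound]
step 6: L[6]=5 C[5]=3 → dur=5, Σ=40 | A=load:t6 B=compute:t5 [load-bound]
step 7: C[6]=9 → dur=9, Σ=49 | A=compute:t6 B=idle [compute-only]

step 3: A=compute:t2 B=load:t3 [compute-bound]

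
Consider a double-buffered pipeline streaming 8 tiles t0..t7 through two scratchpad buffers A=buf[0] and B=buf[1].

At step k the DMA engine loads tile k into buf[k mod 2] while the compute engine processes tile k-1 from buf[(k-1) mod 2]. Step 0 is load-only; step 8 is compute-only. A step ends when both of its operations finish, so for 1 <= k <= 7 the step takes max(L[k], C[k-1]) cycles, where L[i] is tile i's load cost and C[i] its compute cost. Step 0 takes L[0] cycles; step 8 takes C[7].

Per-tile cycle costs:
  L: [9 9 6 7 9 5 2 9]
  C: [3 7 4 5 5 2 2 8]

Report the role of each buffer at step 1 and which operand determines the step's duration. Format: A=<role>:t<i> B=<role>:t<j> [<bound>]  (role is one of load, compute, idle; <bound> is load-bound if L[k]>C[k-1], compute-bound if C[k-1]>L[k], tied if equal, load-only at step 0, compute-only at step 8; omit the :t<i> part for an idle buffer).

step 1: A=compute:t0 B=load:t1 [load-bound]

k=0 load=t0/9c comp=- wait=9 total=9
k=1 load=t1/9c comp=t0/3c wait=9 total=18
k=2 load=t2/6c comp=t1/7c wait=7 total=25
k=3 load=t3/7c comp=t2/4c wait=7 total=32
k=4 load=t4/9c comp=t3/5c wait=9 total=41
k=5 load=t5/5c comp=t4/5c wait=5 total=46
k=6 load=t6/2c comp=t5/2c wait=2 total=48
k=7 load=t7/9c comp=t6/2c wait=9 total=57
k=8 load=- comp=t7/8c wait=8 total=65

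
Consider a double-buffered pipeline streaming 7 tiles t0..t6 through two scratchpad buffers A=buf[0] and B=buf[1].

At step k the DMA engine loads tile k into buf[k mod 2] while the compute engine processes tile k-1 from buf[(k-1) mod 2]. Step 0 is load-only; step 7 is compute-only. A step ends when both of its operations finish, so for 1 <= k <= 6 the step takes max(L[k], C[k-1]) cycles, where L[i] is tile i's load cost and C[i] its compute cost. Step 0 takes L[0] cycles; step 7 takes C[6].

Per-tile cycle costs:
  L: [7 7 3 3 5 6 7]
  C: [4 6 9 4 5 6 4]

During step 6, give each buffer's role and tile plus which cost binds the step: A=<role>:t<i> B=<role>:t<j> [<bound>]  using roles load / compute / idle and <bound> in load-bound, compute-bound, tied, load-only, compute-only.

step 0: L[0]=7 → dur=7, Σ=7 | A=load:t0 B=idle [load-only]
step 1: L[1]=7 C[0]=4 → dur=7, Σ=14 | A=compute:t0 B=load:t1 [load-bound]
step 2: L[2]=3 C[1]=6 → dur=6, Σ=20 | A=load:t2 B=compute:t1 [compute-bound]
step 3: L[3]=3 C[2]=9 → dur=9, Σ=29 | A=compute:t2 B=load:t3 [compute-bound]
step 4: L[4]=5 C[3]=4 → dur=5, Σ=34 | A=load:t4 B=compute:t3 [load-bound]
step 5: L[5]=6 C[4]=5 → dur=6, Σ=40 | A=compute:t4 B=load:t5 [load-bound]
step 6: L[6]=7 C[5]=6 → dur=7, Σ=47 | A=load:t6 B=compute:t5 [load-bound]
step 7: C[6]=4 → dur=4, Σ=51 | A=compute:t6 B=idle [compute-only]

step 6: A=load:t6 B=compute:t5 [load-bound]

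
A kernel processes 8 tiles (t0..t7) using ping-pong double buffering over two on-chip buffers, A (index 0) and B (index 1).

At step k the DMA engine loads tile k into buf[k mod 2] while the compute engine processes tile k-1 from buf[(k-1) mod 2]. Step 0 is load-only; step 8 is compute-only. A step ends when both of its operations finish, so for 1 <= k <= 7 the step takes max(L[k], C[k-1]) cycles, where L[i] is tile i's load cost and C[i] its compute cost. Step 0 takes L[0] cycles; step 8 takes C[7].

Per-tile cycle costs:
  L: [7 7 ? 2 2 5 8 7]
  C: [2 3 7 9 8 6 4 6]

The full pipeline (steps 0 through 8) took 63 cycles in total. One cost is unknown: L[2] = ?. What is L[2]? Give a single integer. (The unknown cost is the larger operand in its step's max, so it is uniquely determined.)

step 0: dur = L[0]=7 = 7
step 1: dur = max(L[1]=7, C[0]=2) = 7
step 2: dur = max(L[2]=?, C[1]=3) = L[2]  (unknown; binding)
step 3: dur = max(L[3]=2, C[2]=7) = 7
step 4: dur = max(L[4]=2, C[3]=9) = 9
step 5: dur = max(L[5]=5, C[4]=8) = 8
step 6: dur = max(L[6]=8, C[5]=6) = 8
step 7: dur = max(L[7]=7, C[6]=4) = 7
step 8: dur = C[7]=6 = 6
sum of known step durations = 59
dur[2] = total - known = 63 - 59 = 4
L[2] is the binding max in step 2, so L[2] = dur[2] = 4

L[2] = 4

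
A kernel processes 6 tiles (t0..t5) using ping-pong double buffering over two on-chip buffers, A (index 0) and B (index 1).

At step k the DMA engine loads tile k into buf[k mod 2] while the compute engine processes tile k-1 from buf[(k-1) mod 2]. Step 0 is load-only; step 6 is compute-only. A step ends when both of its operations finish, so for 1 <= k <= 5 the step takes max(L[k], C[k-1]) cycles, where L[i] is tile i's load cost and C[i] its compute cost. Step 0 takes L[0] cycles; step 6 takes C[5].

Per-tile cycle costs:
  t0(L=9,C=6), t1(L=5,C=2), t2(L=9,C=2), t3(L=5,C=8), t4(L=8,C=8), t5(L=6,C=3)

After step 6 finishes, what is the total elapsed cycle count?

  0. 9=9c; end=9; A:t0 B:-
  1. max(5,6)=6c; end=15; A:t0 B:t1
  2. max(9,2)=9c; end=24; A:t2 B:t1
  3. max(5,2)=5c; end=29; A:t2 B:t3
  4. max(8,8)=8c; end=37; A:t4 B:t3
  5. max(6,8)=8c; end=45; A:t4 B:t5
  6. 3=3c; end=48; A:t4 B:t5

end_cycle[6] = 48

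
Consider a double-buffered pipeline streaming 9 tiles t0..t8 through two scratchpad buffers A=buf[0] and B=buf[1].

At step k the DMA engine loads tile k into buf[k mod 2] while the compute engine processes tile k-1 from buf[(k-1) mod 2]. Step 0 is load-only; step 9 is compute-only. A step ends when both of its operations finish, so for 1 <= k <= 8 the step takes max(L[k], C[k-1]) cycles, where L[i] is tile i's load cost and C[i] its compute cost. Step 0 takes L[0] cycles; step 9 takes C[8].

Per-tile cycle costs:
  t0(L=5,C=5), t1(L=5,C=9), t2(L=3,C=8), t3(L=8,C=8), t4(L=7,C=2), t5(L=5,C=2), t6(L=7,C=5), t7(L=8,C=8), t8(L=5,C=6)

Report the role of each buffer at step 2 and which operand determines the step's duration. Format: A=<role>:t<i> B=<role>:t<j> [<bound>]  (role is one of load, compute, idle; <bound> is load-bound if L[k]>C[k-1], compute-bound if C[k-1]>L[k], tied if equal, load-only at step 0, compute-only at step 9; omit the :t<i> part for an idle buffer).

step 2: A=load:t2 B=compute:t1 [compute-bound]

  0. 5=5c; end=5; A:t0 B:-
  1. max(5,5)=5c; end=10; A:t0 B:t1
  2. max(3,9)=9c; end=19; A:t2 B:t1
  3. max(8,8)=8c; end=27; A:t2 B:t3
  4. max(7,8)=8c; end=35; A:t4 B:t3
  5. max(5,2)=5c; end=40; A:t4 B:t5
  6. max(7,2)=7c; end=47; A:t6 B:t5
  7. max(8,5)=8c; end=55; A:t6 B:t7
  8. max(5,8)=8c; end=63; A:t8 B:t7
  9. 6=6c; end=69; A:t8 B:t7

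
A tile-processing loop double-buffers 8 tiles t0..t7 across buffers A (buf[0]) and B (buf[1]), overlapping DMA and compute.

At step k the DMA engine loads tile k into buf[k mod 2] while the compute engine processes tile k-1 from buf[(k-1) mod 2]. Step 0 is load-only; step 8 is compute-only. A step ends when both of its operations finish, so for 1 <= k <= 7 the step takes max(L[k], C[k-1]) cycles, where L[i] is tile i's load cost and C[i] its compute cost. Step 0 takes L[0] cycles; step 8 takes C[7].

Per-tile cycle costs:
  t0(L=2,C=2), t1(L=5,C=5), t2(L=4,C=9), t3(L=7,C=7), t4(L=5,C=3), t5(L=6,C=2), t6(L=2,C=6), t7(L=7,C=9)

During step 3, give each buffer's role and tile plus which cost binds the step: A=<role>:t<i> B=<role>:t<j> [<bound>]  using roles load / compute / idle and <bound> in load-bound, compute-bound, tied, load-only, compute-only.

[0] DMA t0→A (2c) ∥ CU idle ⇒ 2c, clock 2
[1] DMA t1→B (5c) ∥ CU A:t0 (2c) ⇒ 5c, clock 7
[2] DMA t2→A (4c) ∥ CU B:t1 (5c) ⇒ 5c, clock 12
[3] DMA t3→B (7c) ∥ CU A:t2 (9c) ⇒ 9c, clock 21
[4] DMA t4→A (5c) ∥ CU B:t3 (7c) ⇒ 7c, clock 28
[5] DMA t5→B (6c) ∥ CU A:t4 (3c) ⇒ 6c, clock 34
[6] DMA t6→A (2c) ∥ CU B:t5 (2c) ⇒ 2c, clock 36
[7] DMA t7→B (7c) ∥ CU A:t6 (6c) ⇒ 7c, clock 43
[8] DMA idle ∥ CU B:t7 (9c) ⇒ 9c, clock 52

step 3: A=compute:t2 B=load:t3 [compute-bound]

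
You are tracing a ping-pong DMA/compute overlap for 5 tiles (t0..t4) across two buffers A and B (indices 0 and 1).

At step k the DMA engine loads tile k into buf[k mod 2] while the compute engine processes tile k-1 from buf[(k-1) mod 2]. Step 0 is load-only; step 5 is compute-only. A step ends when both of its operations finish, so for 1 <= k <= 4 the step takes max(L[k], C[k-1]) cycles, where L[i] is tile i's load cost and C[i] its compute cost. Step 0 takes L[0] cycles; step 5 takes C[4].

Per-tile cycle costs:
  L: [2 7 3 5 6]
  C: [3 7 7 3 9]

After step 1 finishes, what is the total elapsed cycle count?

end_cycle[1] = 9

k=0 load=t0/2c comp=- wait=2 total=2
k=1 load=t1/7c comp=t0/3c wait=7 total=9
k=2 load=t2/3c comp=t1/7c wait=7 total=16
k=3 load=t3/5c comp=t2/7c wait=7 total=23
k=4 load=t4/6c comp=t3/3c wait=6 total=29
k=5 load=- comp=t4/9c wait=9 total=38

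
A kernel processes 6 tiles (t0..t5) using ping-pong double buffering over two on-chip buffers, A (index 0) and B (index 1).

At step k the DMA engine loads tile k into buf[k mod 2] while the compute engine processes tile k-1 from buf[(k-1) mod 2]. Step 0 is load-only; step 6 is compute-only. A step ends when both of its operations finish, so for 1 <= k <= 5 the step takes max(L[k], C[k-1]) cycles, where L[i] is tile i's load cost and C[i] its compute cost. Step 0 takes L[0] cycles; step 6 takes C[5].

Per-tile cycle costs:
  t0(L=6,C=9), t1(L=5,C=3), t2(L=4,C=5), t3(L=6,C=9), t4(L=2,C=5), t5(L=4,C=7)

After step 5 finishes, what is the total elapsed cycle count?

end_cycle[5] = 39

step 0: L[0]=6 → dur=6, Σ=6 | A=load:t0 B=idle [load-only]
step 1: L[1]=5 C[0]=9 → dur=9, Σ=15 | A=compute:t0 B=load:t1 [compute-bound]
step 2: L[2]=4 C[1]=3 → dur=4, Σ=19 | A=load:t2 B=compute:t1 [load-bound]
step 3: L[3]=6 C[2]=5 → dur=6, Σ=25 | A=compute:t2 B=load:t3 [load-bound]
step 4: L[4]=2 C[3]=9 → dur=9, Σ=34 | A=load:t4 B=compute:t3 [compute-bound]
step 5: L[5]=4 C[4]=5 → dur=5, Σ=39 | A=compute:t4 B=load:t5 [compute-bound]
step 6: C[5]=7 → dur=7, Σ=46 | A=idle B=compute:t5 [compute-only]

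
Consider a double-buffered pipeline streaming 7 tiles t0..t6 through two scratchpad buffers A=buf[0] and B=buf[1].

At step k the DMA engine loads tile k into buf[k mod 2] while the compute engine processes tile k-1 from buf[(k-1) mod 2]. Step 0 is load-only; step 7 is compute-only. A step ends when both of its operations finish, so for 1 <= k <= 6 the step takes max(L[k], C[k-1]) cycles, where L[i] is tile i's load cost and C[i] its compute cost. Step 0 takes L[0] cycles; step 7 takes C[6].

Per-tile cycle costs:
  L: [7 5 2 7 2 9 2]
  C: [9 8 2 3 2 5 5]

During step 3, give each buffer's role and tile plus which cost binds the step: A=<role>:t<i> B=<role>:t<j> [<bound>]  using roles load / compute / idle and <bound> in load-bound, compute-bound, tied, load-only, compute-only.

step 3: A=compute:t2 B=load:t3 [load-bound]

  0. 7=7c; end=7; A:t0 B:-
  1. max(5,9)=9c; end=16; A:t0 B:t1
  2. max(2,8)=8c; end=24; A:t2 B:t1
  3. max(7,2)=7c; end=31; A:t2 B:t3
  4. max(2,3)=3c; end=34; A:t4 B:t3
  5. max(9,2)=9c; end=43; A:t4 B:t5
  6. max(2,5)=5c; end=48; A:t6 B:t5
  7. 5=5c; end=53; A:t6 B:t5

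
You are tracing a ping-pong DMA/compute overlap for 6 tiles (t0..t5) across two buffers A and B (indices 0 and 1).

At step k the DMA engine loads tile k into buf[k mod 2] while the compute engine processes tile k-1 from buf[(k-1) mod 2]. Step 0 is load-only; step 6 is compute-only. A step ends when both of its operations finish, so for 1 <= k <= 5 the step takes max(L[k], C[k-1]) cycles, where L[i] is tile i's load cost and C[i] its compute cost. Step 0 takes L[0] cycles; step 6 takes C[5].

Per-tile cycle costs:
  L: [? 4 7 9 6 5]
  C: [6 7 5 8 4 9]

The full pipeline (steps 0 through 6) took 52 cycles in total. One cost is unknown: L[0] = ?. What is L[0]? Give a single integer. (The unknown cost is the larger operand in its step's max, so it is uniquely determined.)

L[0] = 8

step 0: dur = L[0]=? = L[0]  (unknown; binding)
step 1: dur = max(L[1]=4, C[0]=6) = 6
step 2: dur = max(L[2]=7, C[1]=7) = 7
step 3: dur = max(L[3]=9, C[2]=5) = 9
step 4: dur = max(L[4]=6, C[3]=8) = 8
step 5: dur = max(L[5]=5, C[4]=4) = 5
step 6: dur = C[5]=9 = 9
sum of known step durations = 44
dur[0] = total - known = 52 - 44 = 8
L[0] is the binding max in step 0, so L[0] = dur[0] = 8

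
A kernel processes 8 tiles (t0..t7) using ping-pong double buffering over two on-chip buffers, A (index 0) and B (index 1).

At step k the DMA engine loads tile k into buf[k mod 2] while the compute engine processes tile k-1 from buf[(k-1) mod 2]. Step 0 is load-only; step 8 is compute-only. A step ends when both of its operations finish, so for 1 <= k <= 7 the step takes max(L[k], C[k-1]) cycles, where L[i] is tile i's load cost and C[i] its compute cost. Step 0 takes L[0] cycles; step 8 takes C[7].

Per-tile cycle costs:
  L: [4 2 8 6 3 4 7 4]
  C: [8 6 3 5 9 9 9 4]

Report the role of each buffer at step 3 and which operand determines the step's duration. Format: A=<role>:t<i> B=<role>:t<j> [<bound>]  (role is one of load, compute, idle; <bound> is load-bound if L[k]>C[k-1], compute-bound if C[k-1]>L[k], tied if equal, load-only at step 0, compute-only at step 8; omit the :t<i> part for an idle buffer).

  0. 4=4c; end=4; A:t0 B:-
  1. max(2,8)=8c; end=12; A:t0 B:t1
  2. max(8,6)=8c; end=20; A:t2 B:t1
  3. max(6,3)=6c; end=26; A:t2 B:t3
  4. max(3,5)=5c; end=31; A:t4 B:t3
  5. max(4,9)=9c; end=40; A:t4 B:t5
  6. max(7,9)=9c; end=49; A:t6 B:t5
  7. max(4,9)=9c; end=58; A:t6 B:t7
  8. 4=4c; end=62; A:t6 B:t7

step 3: A=compute:t2 B=load:t3 [load-bound]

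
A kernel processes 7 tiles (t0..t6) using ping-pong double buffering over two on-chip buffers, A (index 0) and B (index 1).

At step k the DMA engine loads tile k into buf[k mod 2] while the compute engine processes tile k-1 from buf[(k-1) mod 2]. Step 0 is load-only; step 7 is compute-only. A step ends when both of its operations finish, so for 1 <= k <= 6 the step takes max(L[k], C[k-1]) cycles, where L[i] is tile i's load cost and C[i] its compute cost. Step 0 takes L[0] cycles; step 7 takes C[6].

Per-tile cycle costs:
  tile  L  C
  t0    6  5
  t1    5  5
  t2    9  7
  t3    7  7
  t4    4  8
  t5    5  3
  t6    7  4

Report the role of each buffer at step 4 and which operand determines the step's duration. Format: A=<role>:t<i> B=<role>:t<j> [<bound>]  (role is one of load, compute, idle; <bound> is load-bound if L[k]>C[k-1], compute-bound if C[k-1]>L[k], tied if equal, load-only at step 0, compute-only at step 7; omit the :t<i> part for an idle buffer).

step 4: A=load:t4 B=compute:t3 [compute-bound]

[0] DMA t0→A (6c) ∥ CU idle ⇒ 6c, clock 6
[1] DMA t1→B (5c) ∥ CU A:t0 (5c) ⇒ 5c, clock 11
[2] DMA t2→A (9c) ∥ CU B:t1 (5c) ⇒ 9c, clock 20
[3] DMA t3→B (7c) ∥ CU A:t2 (7c) ⇒ 7c, clock 27
[4] DMA t4→A (4c) ∥ CU B:t3 (7c) ⇒ 7c, clock 34
[5] DMA t5→B (5c) ∥ CU A:t4 (8c) ⇒ 8c, clock 42
[6] DMA t6→A (7c) ∥ CU B:t5 (3c) ⇒ 7c, clock 49
[7] DMA idle ∥ CU A:t6 (4c) ⇒ 4c, clock 53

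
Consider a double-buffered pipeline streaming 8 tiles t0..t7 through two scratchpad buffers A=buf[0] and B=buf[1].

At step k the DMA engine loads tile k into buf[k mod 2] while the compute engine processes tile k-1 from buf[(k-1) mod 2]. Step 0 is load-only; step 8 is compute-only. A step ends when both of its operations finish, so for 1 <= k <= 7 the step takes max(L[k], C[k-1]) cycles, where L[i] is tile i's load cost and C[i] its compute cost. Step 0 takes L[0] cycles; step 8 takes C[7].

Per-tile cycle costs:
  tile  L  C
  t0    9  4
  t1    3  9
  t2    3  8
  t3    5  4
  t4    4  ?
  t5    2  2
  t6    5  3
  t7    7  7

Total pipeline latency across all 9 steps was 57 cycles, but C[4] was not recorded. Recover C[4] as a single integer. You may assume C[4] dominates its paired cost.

C[4] = 4

step 0: dur = L[0]=9 = 9
step 1: dur = max(L[1]=3, C[0]=4) = 4
step 2: dur = max(L[2]=3, C[1]=9) = 9
step 3: dur = max(L[3]=5, C[2]=8) = 8
step 4: dur = max(L[4]=4, C[3]=4) = 4
step 5: dur = max(L[5]=2, C[4]=?) = C[4]  (unknown; binding)
step 6: dur = max(L[6]=5, C[5]=2) = 5
step 7: dur = max(L[7]=7, C[6]=3) = 7
step 8: dur = C[7]=7 = 7
sum of known step durations = 53
dur[5] = total - known = 57 - 53 = 4
C[4] is the binding max in step 5, so C[4] = dur[5] = 4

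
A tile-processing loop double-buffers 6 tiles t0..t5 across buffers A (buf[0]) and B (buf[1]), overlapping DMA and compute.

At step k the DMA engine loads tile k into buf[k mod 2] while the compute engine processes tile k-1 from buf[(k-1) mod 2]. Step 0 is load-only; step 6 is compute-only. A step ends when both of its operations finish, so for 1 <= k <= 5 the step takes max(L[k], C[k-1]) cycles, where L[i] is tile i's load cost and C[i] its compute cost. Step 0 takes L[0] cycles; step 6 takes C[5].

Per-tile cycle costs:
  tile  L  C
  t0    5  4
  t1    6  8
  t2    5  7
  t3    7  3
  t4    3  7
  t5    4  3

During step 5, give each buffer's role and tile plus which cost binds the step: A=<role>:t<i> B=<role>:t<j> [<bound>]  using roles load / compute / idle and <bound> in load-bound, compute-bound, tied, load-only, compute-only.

k=0 load=t0/5c comp=- wait=5 total=5
k=1 load=t1/6c comp=t0/4c wait=6 total=11
k=2 load=t2/5c comp=t1/8c wait=8 total=19
k=3 load=t3/7c comp=t2/7c wait=7 total=26
k=4 load=t4/3c comp=t3/3c wait=3 total=29
k=5 load=t5/4c comp=t4/7c wait=7 total=36
k=6 load=- comp=t5/3c wait=3 total=39

step 5: A=compute:t4 B=load:t5 [compute-bound]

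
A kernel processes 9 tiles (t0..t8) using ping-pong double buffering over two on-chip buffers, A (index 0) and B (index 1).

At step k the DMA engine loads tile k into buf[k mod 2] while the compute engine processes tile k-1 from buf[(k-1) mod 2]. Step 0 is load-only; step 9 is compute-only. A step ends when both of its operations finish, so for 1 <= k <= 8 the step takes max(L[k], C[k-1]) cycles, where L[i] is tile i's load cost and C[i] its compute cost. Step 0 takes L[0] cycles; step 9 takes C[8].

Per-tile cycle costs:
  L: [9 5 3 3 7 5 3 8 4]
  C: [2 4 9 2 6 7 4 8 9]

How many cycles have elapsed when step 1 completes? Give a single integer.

end_cycle[1] = 14

step 0: L[0]=9 → dur=9, Σ=9 | A=load:t0 B=idle [load-only]
step 1: L[1]=5 C[0]=2 → dur=5, Σ=14 | A=compute:t0 B=load:t1 [load-bound]
step 2: L[2]=3 C[1]=4 → dur=4, Σ=18 | A=load:t2 B=compute:t1 [compute-bound]
step 3: L[3]=3 C[2]=9 → dur=9, Σ=27 | A=compute:t2 B=load:t3 [compute-bound]
step 4: L[4]=7 C[3]=2 → dur=7, Σ=34 | A=load:t4 B=compute:t3 [load-bound]
step 5: L[5]=5 C[4]=6 → dur=6, Σ=40 | A=compute:t4 B=load:t5 [compute-bound]
step 6: L[6]=3 C[5]=7 → dur=7, Σ=47 | A=load:t6 B=compute:t5 [compute-bound]
step 7: L[7]=8 C[6]=4 → dur=8, Σ=55 | A=compute:t6 B=load:t7 [load-bound]
step 8: L[8]=4 C[7]=8 → dur=8, Σ=63 | A=load:t8 B=compute:t7 [compute-bound]
step 9: C[8]=9 → dur=9, Σ=72 | A=compute:t8 B=idle [compute-only]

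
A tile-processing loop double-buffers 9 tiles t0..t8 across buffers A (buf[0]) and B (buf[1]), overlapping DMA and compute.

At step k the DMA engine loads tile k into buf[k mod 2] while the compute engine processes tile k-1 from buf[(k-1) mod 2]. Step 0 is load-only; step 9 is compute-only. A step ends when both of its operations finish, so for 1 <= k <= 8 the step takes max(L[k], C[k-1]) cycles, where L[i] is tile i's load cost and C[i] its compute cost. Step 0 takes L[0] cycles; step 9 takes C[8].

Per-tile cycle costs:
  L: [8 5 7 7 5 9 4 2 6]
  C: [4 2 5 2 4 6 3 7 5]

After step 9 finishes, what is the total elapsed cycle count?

end_cycle[9] = 62

  0. 8=8c; end=8; A:t0 B:-
  1. max(5,4)=5c; end=13; A:t0 B:t1
  2. max(7,2)=7c; end=20; A:t2 B:t1
  3. max(7,5)=7c; end=27; A:t2 B:t3
  4. max(5,2)=5c; end=32; A:t4 B:t3
  5. max(9,4)=9c; end=41; A:t4 B:t5
  6. max(4,6)=6c; end=47; A:t6 B:t5
  7. max(2,3)=3c; end=50; A:t6 B:t7
  8. max(6,7)=7c; end=57; A:t8 B:t7
  9. 5=5c; end=62; A:t8 B:t7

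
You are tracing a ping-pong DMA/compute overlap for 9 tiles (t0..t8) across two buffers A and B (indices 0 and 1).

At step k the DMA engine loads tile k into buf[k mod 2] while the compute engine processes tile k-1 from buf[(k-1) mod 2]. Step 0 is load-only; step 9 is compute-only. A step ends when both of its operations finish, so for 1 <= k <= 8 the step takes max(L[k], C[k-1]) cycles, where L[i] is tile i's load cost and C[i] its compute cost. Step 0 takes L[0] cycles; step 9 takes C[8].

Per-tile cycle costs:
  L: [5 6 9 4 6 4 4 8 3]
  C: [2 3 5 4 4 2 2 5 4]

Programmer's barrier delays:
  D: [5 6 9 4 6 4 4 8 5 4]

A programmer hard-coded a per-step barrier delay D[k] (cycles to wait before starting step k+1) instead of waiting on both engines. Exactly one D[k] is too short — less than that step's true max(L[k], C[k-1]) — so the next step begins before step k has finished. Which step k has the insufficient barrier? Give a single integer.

step 0: need L[0]=5 = 5; D[0]=5 ok
step 1: need max(L[1]=6,C[0]=2) = 6; D[1]=6 ok
step 2: need max(L[2]=9,C[1]=3) = 9; D[2]=9 ok
step 3: need max(L[3]=4,C[2]=5) = 5; D[3]=4 SHORT
step 4: need max(L[4]=6,C[3]=4) = 6; D[4]=6 ok
step 5: need max(L[5]=4,C[4]=4) = 4; D[5]=4 ok
step 6: need max(L[6]=4,C[5]=2) = 4; D[6]=4 ok
step 7: need max(L[7]=8,C[6]=2) = 8; D[7]=8 ok
step 8: need max(L[8]=3,C[7]=5) = 5; D[8]=5 ok
step 9: need C[8]=4 = 4; D[9]=4 ok

hazard at step 3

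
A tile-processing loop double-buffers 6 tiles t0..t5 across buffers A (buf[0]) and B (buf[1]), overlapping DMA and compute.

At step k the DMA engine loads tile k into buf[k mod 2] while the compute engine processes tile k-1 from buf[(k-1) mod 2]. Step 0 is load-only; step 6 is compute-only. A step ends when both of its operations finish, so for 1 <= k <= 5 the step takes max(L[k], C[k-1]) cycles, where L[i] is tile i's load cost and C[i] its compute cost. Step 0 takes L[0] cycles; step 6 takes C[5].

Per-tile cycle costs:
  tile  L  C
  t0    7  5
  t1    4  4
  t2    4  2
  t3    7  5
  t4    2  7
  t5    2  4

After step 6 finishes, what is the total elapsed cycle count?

step 0: L[0]=7 → dur=7, Σ=7 | A=load:t0 B=idle [load-only]
step 1: L[1]=4 C[0]=5 → dur=5, Σ=12 | A=compute:t0 B=load:t1 [compute-bound]
step 2: L[2]=4 C[1]=4 → dur=4, Σ=16 | A=load:t2 B=compute:t1 [tied]
step 3: L[3]=7 C[2]=2 → dur=7, Σ=23 | A=compute:t2 B=load:t3 [load-bound]
step 4: L[4]=2 C[3]=5 → dur=5, Σ=28 | A=load:t4 B=compute:t3 [compute-bound]
step 5: L[5]=2 C[4]=7 → dur=7, Σ=35 | A=compute:t4 B=load:t5 [compute-bound]
step 6: C[5]=4 → dur=4, Σ=39 | A=idle B=compute:t5 [compute-only]

end_cycle[6] = 39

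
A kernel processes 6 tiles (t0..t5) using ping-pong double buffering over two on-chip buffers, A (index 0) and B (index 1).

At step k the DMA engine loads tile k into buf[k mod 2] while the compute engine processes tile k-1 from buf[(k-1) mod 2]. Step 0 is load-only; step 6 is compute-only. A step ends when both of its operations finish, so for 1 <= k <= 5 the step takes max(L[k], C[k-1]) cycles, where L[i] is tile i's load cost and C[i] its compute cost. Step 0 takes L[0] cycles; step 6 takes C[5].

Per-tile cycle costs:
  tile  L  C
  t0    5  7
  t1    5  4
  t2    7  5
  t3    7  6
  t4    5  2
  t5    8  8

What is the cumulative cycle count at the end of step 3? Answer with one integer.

k=0 load=t0/5c comp=- wait=5 total=5
k=1 load=t1/5c comp=t0/7c wait=7 total=12
k=2 load=t2/7c comp=t1/4c wait=7 total=19
k=3 load=t3/7c comp=t2/5c wait=7 total=26
k=4 load=t4/5c comp=t3/6c wait=6 total=32
k=5 load=t5/8c comp=t4/2c wait=8 total=40
k=6 load=- comp=t5/8c wait=8 total=48

end_cycle[3] = 26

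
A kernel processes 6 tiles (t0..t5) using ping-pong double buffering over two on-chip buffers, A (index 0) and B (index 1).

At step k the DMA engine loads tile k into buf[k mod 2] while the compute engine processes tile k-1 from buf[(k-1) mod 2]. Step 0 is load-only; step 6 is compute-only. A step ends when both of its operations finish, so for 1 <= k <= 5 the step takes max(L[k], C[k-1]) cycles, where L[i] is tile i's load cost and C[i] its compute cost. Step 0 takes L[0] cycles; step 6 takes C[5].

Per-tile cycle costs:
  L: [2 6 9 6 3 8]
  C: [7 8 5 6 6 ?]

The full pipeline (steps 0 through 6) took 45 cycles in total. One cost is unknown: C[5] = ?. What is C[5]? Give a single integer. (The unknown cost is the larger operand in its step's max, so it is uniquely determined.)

step 0 → dur = L[0]=2 = 2
step 1 → dur = max(L[1]=6, C[0]=7) = 7
step 2 → dur = max(L[2]=9, C[1]=8) = 9
step 3 → dur = max(L[3]=6, C[2]=5) = 6
step 4 → dur = max(L[4]=3, C[3]=6) = 6
step 5 → dur = max(L[5]=8, C[4]=6) = 8
step 6 → dur = C[5]=? = C[5]  (unknown; binding)
sum of known step durations = 38
dur[6] = total - known = 45 - 38 = 7
C[5] is the binding max in step 6, so C[5] = dur[6] = 7

C[5] = 7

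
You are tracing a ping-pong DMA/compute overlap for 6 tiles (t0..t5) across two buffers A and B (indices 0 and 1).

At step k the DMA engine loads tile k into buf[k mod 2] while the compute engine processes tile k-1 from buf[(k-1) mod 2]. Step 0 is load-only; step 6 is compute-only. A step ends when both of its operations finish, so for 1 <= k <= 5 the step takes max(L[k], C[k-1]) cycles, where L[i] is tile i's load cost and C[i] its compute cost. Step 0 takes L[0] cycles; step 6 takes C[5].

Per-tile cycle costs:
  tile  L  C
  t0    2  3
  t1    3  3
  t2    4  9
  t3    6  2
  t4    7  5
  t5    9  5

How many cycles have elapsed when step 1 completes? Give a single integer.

end_cycle[1] = 5

[0] DMA t0→A (2c) ∥ CU idle ⇒ 2c, clock 2
[1] DMA t1→B (3c) ∥ CU A:t0 (3c) ⇒ 3c, clock 5
[2] DMA t2→A (4c) ∥ CU B:t1 (3c) ⇒ 4c, clock 9
[3] DMA t3→B (6c) ∥ CU A:t2 (9c) ⇒ 9c, clock 18
[4] DMA t4→A (7c) ∥ CU B:t3 (2c) ⇒ 7c, clock 25
[5] DMA t5→B (9c) ∥ CU A:t4 (5c) ⇒ 9c, clock 34
[6] DMA idle ∥ CU B:t5 (5c) ⇒ 5c, clock 39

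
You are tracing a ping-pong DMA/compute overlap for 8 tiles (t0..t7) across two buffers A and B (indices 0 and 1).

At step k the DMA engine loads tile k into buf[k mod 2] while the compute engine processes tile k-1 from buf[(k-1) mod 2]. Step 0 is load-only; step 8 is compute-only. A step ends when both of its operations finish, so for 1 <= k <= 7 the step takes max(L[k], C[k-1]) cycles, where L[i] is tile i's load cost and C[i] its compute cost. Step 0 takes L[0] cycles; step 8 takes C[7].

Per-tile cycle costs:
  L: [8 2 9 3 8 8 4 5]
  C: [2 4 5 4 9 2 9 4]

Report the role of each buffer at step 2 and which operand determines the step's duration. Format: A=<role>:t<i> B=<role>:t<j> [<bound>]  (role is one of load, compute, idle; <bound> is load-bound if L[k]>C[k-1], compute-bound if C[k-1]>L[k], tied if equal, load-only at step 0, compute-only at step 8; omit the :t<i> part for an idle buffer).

step 0: L[0]=8 → dur=8, Σ=8 | A=load:t0 B=idle [load-only]
step 1: L[1]=2 C[0]=2 → dur=2, Σ=10 | A=compute:t0 B=load:t1 [tied]
step 2: L[2]=9 C[1]=4 → dur=9, Σ=19 | A=load:t2 B=compute:t1 [load-bound]
step 3: L[3]=3 C[2]=5 → dur=5, Σ=24 | A=compute:t2 B=load:t3 [compute-bound]
step 4: L[4]=8 C[3]=4 → dur=8, Σ=32 | A=load:t4 B=compute:t3 [load-bound]
step 5: L[5]=8 C[4]=9 → dur=9, Σ=41 | A=compute:t4 B=load:t5 [compute-bound]
step 6: L[6]=4 C[5]=2 → dur=4, Σ=45 | A=load:t6 B=compute:t5 [load-bound]
step 7: L[7]=5 C[6]=9 → dur=9, Σ=54 | A=compute:t6 B=load:t7 [compute-bound]
step 8: C[7]=4 → dur=4, Σ=58 | A=idle B=compute:t7 [compute-only]

step 2: A=load:t2 B=compute:t1 [load-bound]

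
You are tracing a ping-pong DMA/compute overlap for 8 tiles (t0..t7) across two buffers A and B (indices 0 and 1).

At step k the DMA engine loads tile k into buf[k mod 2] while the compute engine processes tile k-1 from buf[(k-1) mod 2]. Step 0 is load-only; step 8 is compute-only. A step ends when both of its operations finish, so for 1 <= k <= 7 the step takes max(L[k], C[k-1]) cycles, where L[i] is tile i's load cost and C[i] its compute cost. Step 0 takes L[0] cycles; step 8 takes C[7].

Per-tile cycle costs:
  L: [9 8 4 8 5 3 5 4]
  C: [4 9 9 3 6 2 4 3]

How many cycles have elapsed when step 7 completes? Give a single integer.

step 0: L[0]=9 → dur=9, Σ=9 | A=load:t0 B=idle [load-only]
step 1: L[1]=8 C[0]=4 → dur=8, Σ=17 | A=compute:t0 B=load:t1 [load-bound]
step 2: L[2]=4 C[1]=9 → dur=9, Σ=26 | A=load:t2 B=compute:t1 [compute-bound]
step 3: L[3]=8 C[2]=9 → dur=9, Σ=35 | A=compute:t2 B=load:t3 [compute-bound]
step 4: L[4]=5 C[3]=3 → dur=5, Σ=40 | A=load:t4 B=compute:t3 [load-bound]
step 5: L[5]=3 C[4]=6 → dur=6, Σ=46 | A=compute:t4 B=load:t5 [compute-bound]
step 6: L[6]=5 C[5]=2 → dur=5, Σ=51 | A=load:t6 B=compute:t5 [load-bound]
step 7: L[7]=4 C[6]=4 → dur=4, Σ=55 | A=compute:t6 B=load:t7 [tied]
step 8: C[7]=3 → dur=3, Σ=58 | A=idle B=compute:t7 [compute-only]

end_cycle[7] = 55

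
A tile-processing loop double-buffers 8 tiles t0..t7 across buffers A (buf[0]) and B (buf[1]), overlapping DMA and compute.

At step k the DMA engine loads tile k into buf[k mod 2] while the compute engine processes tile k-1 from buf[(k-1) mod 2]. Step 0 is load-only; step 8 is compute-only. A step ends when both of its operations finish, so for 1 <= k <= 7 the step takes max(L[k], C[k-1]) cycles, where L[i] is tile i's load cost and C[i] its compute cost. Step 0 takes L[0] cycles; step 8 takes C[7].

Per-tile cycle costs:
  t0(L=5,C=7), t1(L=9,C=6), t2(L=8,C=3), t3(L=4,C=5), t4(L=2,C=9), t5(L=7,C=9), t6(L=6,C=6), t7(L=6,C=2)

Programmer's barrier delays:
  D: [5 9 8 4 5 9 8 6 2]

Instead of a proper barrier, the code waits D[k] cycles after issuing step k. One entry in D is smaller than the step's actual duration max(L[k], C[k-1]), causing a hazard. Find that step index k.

hazard at step 6

step 0: need L[0]=5 = 5; D[0]=5 ok
step 1: need max(L[1]=9,C[0]=7) = 9; D[1]=9 ok
step 2: need max(L[2]=8,C[1]=6) = 8; D[2]=8 ok
step 3: need max(L[3]=4,C[2]=3) = 4; D[3]=4 ok
step 4: need max(L[4]=2,C[3]=5) = 5; D[4]=5 ok
step 5: need max(L[5]=7,C[4]=9) = 9; D[5]=9 ok
step 6: need max(L[6]=6,C[5]=9) = 9; D[6]=8 SHORT
step 7: need max(L[7]=6,C[6]=6) = 6; D[7]=6 ok
step 8: need C[7]=2 = 2; D[8]=2 ok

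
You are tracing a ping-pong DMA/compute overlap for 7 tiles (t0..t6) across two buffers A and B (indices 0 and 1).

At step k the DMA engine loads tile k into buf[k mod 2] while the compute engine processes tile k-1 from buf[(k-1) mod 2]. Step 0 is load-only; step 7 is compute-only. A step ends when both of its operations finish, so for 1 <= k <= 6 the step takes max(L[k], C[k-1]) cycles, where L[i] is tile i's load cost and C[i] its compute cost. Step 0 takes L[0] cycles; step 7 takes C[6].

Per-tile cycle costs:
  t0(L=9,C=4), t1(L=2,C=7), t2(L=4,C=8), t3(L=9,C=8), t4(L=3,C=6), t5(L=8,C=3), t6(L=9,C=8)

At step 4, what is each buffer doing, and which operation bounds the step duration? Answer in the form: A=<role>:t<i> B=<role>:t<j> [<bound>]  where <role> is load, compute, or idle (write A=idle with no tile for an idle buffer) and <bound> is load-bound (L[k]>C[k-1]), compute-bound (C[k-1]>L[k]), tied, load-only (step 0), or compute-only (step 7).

step 4: A=load:t4 B=compute:t3 [compute-bound]

[0] DMA t0→A (9c) ∥ CU idle ⇒ 9c, clock 9
[1] DMA t1→B (2c) ∥ CU A:t0 (4c) ⇒ 4c, clock 13
[2] DMA t2→A (4c) ∥ CU B:t1 (7c) ⇒ 7c, clock 20
[3] DMA t3→B (9c) ∥ CU A:t2 (8c) ⇒ 9c, clock 29
[4] DMA t4→A (3c) ∥ CU B:t3 (8c) ⇒ 8c, clock 37
[5] DMA t5→B (8c) ∥ CU A:t4 (6c) ⇒ 8c, clock 45
[6] DMA t6→A (9c) ∥ CU B:t5 (3c) ⇒ 9c, clock 54
[7] DMA idle ∥ CU A:t6 (8c) ⇒ 8c, clock 62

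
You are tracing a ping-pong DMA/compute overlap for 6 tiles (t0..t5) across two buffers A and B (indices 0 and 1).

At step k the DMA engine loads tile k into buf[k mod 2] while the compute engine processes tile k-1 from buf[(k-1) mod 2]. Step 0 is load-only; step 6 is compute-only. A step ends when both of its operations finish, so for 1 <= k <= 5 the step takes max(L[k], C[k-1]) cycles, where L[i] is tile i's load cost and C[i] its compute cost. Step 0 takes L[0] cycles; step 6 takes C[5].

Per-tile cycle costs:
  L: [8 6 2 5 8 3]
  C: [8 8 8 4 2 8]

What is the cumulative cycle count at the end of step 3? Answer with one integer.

end_cycle[3] = 32

  0. 8=8c; end=8; A:t0 B:-
  1. max(6,8)=8c; end=16; A:t0 B:t1
  2. max(2,8)=8c; end=24; A:t2 B:t1
  3. max(5,8)=8c; end=32; A:t2 B:t3
  4. max(8,4)=8c; end=40; A:t4 B:t3
  5. max(3,2)=3c; end=43; A:t4 B:t5
  6. 8=8c; end=51; A:t4 B:t5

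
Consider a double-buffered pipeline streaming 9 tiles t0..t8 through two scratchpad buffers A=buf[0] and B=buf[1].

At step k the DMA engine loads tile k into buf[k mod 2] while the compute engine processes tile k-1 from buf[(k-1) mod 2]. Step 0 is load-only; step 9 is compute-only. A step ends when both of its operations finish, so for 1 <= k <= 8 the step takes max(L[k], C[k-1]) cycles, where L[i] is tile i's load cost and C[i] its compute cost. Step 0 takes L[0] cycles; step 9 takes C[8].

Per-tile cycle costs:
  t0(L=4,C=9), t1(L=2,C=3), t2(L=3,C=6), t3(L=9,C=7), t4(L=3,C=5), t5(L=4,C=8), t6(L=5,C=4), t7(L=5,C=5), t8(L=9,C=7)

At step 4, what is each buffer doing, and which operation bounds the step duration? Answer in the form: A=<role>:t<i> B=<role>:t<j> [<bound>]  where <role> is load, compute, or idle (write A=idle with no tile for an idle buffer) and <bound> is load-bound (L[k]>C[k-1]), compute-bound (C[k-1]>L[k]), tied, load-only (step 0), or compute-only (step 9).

step 4: A=load:t4 B=compute:t3 [compute-bound]

k=0 load=t0/4c comp=- wait=4 total=4
k=1 load=t1/2c comp=t0/9c wait=9 total=13
k=2 load=t2/3c comp=t1/3c wait=3 total=16
k=3 load=t3/9c comp=t2/6c wait=9 total=25
k=4 load=t4/3c comp=t3/7c wait=7 total=32
k=5 load=t5/4c comp=t4/5c wait=5 total=37
k=6 load=t6/5c comp=t5/8c wait=8 total=45
k=7 load=t7/5c comp=t6/4c wait=5 total=50
k=8 load=t8/9c comp=t7/5c wait=9 total=59
k=9 load=- comp=t8/7c wait=7 total=66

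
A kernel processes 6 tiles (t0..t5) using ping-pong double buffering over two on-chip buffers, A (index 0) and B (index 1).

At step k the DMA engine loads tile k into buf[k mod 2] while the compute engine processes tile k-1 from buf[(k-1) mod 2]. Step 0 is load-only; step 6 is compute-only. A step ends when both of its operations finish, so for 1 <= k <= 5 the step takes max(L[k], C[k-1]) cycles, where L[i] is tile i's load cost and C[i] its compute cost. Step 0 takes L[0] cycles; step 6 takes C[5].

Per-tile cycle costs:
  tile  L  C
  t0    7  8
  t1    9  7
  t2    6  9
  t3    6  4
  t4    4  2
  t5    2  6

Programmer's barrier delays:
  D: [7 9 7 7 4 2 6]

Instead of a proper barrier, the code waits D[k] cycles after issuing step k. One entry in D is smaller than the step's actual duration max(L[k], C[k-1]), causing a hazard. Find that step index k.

[0] required=L[0]=7=7 vs D=7 ok
[1] required=max(L[1]=9,C[0]=8)=9 vs D=9 ok
[2] required=max(L[2]=6,C[1]=7)=7 vs D=7 ok
[3] required=max(L[3]=6,C[2]=9)=9 vs D=7 SHORT
[4] required=max(L[4]=4,C[3]=4)=4 vs D=4 ok
[5] required=max(L[5]=2,C[4]=2)=2 vs D=2 ok
[6] required=C[5]=6=6 vs D=6 ok

hazard at step 3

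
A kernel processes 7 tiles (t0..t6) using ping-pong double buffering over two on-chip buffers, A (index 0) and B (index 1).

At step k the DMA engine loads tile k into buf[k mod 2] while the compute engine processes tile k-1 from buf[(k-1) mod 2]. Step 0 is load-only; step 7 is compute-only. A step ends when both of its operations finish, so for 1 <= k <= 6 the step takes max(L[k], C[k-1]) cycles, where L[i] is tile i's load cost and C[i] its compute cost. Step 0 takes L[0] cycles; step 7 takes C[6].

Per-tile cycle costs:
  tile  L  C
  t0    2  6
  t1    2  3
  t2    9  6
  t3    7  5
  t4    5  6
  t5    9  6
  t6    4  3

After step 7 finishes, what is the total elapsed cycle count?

end_cycle[7] = 47

step 0: L[0]=2 → dur=2, Σ=2 | A=load:t0 B=idle [load-only]
step 1: L[1]=2 C[0]=6 → dur=6, Σ=8 | A=compute:t0 B=load:t1 [compute-bound]
step 2: L[2]=9 C[1]=3 → dur=9, Σ=17 | A=load:t2 B=compute:t1 [load-bound]
step 3: L[3]=7 C[2]=6 → dur=7, Σ=24 | A=compute:t2 B=load:t3 [load-bound]
step 4: L[4]=5 C[3]=5 → dur=5, Σ=29 | A=load:t4 B=compute:t3 [tied]
step 5: L[5]=9 C[4]=6 → dur=9, Σ=38 | A=compute:t4 B=load:t5 [load-bound]
step 6: L[6]=4 C[5]=6 → dur=6, Σ=44 | A=load:t6 B=compute:t5 [compute-bound]
step 7: C[6]=3 → dur=3, Σ=47 | A=compute:t6 B=idle [compute-only]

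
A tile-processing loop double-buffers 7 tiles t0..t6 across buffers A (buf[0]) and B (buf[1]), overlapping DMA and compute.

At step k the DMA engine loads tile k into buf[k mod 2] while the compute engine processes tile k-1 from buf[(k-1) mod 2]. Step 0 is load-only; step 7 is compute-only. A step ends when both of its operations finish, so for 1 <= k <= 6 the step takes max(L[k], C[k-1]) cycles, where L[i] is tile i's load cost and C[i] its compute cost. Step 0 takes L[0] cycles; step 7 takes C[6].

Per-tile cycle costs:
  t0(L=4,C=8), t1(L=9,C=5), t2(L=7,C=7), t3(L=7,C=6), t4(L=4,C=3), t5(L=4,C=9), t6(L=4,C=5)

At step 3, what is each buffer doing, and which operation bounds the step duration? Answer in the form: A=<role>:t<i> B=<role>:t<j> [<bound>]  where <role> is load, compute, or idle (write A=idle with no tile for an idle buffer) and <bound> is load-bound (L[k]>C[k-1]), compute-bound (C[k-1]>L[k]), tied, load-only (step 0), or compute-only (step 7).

step 3: A=compute:t2 B=load:t3 [tied]

step 0: L[0]=4 → dur=4, Σ=4 | A=load:t0 B=idle [load-only]
step 1: L[1]=9 C[0]=8 → dur=9, Σ=13 | A=compute:t0 B=load:t1 [load-bound]
step 2: L[2]=7 C[1]=5 → dur=7, Σ=20 | A=load:t2 B=compute:t1 [load-bound]
step 3: L[3]=7 C[2]=7 → dur=7, Σ=27 | A=compute:t2 B=load:t3 [tied]
step 4: L[4]=4 C[3]=6 → dur=6, Σ=33 | A=load:t4 B=compute:t3 [compute-bound]
step 5: L[5]=4 C[4]=3 → dur=4, Σ=37 | A=compute:t4 B=load:t5 [load-bound]
step 6: L[6]=4 C[5]=9 → dur=9, Σ=46 | A=load:t6 B=compute:t5 [compute-bound]
step 7: C[6]=5 → dur=5, Σ=51 | A=compute:t6 B=idle [compute-only]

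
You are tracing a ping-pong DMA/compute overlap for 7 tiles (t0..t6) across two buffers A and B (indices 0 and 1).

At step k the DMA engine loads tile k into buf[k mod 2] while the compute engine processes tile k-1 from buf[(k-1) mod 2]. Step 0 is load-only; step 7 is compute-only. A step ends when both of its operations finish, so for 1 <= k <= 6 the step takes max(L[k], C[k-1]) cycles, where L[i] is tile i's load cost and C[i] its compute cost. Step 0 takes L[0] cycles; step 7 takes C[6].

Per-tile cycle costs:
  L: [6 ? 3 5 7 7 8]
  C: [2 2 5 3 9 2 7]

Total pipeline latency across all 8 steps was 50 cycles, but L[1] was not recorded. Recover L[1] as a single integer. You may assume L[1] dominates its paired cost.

step 0 | dur = L[0]=6 = 6
step 1 | dur = max(L[1]=?, C[0]=2) = L[1]  (unknown; binding)
step 2 | dur = max(L[2]=3, C[1]=2) = 3
step 3 | dur = max(L[3]=5, C[2]=5) = 5
step 4 | dur = max(L[4]=7, C[3]=3) = 7
step 5 | dur = max(L[5]=7, C[4]=9) = 9
step 6 | dur = max(L[6]=8, C[5]=2) = 8
step 7 | dur = C[6]=7 = 7
sum of known step durations = 45
dur[1] = total - known = 50 - 45 = 5
L[1] is the binding max in step 1, so L[1] = dur[1] = 5

L[1] = 5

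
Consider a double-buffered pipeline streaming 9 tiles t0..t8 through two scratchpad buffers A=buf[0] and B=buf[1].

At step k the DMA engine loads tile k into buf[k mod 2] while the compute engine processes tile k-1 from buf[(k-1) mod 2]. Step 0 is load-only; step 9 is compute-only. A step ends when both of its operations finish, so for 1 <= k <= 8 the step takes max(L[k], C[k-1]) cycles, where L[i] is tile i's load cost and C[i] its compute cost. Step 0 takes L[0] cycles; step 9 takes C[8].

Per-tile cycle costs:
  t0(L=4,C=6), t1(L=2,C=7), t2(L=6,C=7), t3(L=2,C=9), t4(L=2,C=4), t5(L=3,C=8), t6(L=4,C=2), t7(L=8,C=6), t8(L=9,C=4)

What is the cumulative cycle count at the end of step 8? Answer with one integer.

end_cycle[8] = 62

step 0: L[0]=4 → dur=4, Σ=4 | A=load:t0 B=idle [load-only]
step 1: L[1]=2 C[0]=6 → dur=6, Σ=10 | A=compute:t0 B=load:t1 [compute-bound]
step 2: L[2]=6 C[1]=7 → dur=7, Σ=17 | A=load:t2 B=compute:t1 [compute-bound]
step 3: L[3]=2 C[2]=7 → dur=7, Σ=24 | A=compute:t2 B=load:t3 [compute-bound]
step 4: L[4]=2 C[3]=9 → dur=9, Σ=33 | A=load:t4 B=compute:t3 [compute-bound]
step 5: L[5]=3 C[4]=4 → dur=4, Σ=37 | A=compute:t4 B=load:t5 [compute-bound]
step 6: L[6]=4 C[5]=8 → dur=8, Σ=45 | A=load:t6 B=compute:t5 [compute-bound]
step 7: L[7]=8 C[6]=2 → dur=8, Σ=53 | A=compute:t6 B=load:t7 [load-bound]
step 8: L[8]=9 C[7]=6 → dur=9, Σ=62 | A=load:t8 B=compute:t7 [load-bound]
step 9: C[8]=4 → dur=4, Σ=66 | A=compute:t8 B=idle [compute-only]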